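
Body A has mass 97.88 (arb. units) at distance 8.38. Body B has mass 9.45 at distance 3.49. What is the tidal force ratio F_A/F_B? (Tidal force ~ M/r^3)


Ratio = (M1/r1^3) / (M2/r2^3) = (97.88/8.38^3) / (9.45/3.49^3) = 0.7482

0.7482


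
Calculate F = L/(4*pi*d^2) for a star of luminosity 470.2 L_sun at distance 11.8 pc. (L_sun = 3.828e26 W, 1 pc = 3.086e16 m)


F = L / (4*pi*d^2) = 1.800e+29 / (4*pi*(3.641e+17)^2) = 1.080e-07

1.080e-07 W/m^2


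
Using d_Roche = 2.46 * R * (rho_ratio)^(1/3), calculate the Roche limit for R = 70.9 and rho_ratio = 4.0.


d_Roche = 2.46 * 70.9 * 4.0^(1/3) = 276.865

276.865


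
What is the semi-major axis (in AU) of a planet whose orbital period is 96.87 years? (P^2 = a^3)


a = P^(2/3) = 96.87^(2/3) = 21.0924

21.0924 AU


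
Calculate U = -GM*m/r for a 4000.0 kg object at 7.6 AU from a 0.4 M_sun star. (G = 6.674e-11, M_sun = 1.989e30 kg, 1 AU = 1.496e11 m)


M = 0.4 * 1.989e30 kg = 7.956e+29 kg; r = 7.6 AU * 1.496e11 m/AU = 1.13696e+12 m. U = -GM*m/r = -(6.674e-11 * 7.956e+29 * 4000.0) / 1.13696e+12 = -1.868e+11

-1.868e+11 J


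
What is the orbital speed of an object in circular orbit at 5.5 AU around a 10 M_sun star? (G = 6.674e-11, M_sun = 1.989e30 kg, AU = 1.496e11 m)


v = sqrt(GM/r) = sqrt(6.674e-11 * 1.989e+31 / 8.228e+11) = 40166.4409

40166.4409 m/s


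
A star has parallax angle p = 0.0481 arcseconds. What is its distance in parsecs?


d = 1/p = 1/0.0481 = 20.79

20.79 pc


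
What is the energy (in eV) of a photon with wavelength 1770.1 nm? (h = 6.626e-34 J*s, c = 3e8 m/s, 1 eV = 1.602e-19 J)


E = hc/lambda = 6.626e-34 * 3e8 / 1.770e-06 = 1.123e-19 J = 0.701 eV

0.701 eV


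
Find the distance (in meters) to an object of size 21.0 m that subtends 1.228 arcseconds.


D = size / theta_rad, theta_rad = 1.228 * pi/(180*3600) = 5.954e-06, D = 3.527e+06

3.527e+06 m


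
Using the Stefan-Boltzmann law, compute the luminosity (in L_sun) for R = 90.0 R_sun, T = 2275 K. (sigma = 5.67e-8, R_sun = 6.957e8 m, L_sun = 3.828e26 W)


R = 90.0 * 6.957e8 m = 6.2613e+10 m. L = 4*pi*R^2*sigma*T^4 = 4*pi*(6.2613e+10)^2 * 5.67e-8 * 2275^4 = 7.482514248e+28 W. L/L_sun = 7.482514248e+28 / 3.828e26 = 195.468

195.468 L_sun


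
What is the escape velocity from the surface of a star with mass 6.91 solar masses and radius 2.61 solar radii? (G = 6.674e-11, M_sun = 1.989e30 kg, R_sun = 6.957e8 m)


M = 6.91 * 1.989e30 kg = 1.374399e+31 kg; R = 2.61 * 6.957e8 m = 1.815777e+09 m. v_esc = sqrt(2GM/R) = sqrt(2 * 6.674e-11 * 1.374399e+31 / 1.815777e+09) = 1.005e+06

1.005e+06 m/s


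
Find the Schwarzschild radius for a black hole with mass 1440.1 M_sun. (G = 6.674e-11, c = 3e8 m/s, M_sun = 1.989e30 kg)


M = 1440.1 * 1.989e30 kg = 2.8643589e+33 kg. rs = 2GM/c^2 = 2 * 6.674e-11 * 2.8643589e+33 / (3e8)^2 = 4.248e+06

4.248e+06 m


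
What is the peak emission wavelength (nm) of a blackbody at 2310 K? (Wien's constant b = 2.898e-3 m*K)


lam_max = b / T = 2.898e-3 / 2310 = 1.255e-06 m = 1254.5455 nm

1254.5455 nm


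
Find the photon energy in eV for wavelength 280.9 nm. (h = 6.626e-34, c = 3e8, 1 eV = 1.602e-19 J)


E = hc/lambda = 6.626e-34 * 3e8 / 2.809e-07 = 7.077e-19 J = 4.4173 eV

4.4173 eV


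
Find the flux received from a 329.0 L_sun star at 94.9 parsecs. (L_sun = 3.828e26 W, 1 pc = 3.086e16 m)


F = L / (4*pi*d^2) = 1.259e+29 / (4*pi*(2.929e+18)^2) = 1.169e-09

1.169e-09 W/m^2


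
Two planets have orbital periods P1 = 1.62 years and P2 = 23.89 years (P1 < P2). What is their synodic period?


1/P_syn = |1/P1 - 1/P2| = |1/1.62 - 1/23.89| => P_syn = 1.7378

1.7378 years


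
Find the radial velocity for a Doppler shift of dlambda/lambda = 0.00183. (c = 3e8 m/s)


v = (dlambda/lambda) * c = 0.00183 * 3e8 = 549000.0

549000.0 m/s


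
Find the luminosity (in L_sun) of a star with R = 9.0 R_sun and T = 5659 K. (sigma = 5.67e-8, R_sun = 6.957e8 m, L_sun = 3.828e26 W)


R = 9.0 * 6.957e8 m = 6.2613e+09 m. L = 4*pi*R^2*sigma*T^4 = 4*pi*(6.2613e+09)^2 * 5.67e-8 * 5659^4 = 2.864710397e+28 W. L/L_sun = 2.864710397e+28 / 3.828e26 = 74.8357

74.8357 L_sun


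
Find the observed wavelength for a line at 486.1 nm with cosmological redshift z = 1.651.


lam_obs = lam_emit * (1 + z) = 486.1 * (1 + 1.651) = 1288.6511

1288.6511 nm


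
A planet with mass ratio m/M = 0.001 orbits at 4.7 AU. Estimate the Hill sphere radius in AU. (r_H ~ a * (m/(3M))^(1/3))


r_H = a * (m/3M)^(1/3) = 4.7 * (0.001/3)^(1/3) = 0.3259

0.3259 AU


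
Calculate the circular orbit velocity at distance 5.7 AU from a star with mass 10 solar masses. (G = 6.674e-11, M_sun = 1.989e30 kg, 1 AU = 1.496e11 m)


v = sqrt(GM/r) = sqrt(6.674e-11 * 1.989e+31 / 8.527e+11) = 39455.4743

39455.4743 m/s


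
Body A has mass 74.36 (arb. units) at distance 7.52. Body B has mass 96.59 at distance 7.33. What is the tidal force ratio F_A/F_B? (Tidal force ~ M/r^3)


Ratio = (M1/r1^3) / (M2/r2^3) = (74.36/7.52^3) / (96.59/7.33^3) = 0.713

0.713


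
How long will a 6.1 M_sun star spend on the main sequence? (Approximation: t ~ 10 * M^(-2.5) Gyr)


t = 10 * M^(-2.5) = 10 * 6.1^(-2.5) = 0.1088

0.1088 Gyr


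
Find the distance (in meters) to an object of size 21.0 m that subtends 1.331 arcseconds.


D = size / theta_rad, theta_rad = 1.331 * pi/(180*3600) = 6.453e-06, D = 3.254e+06

3.254e+06 m


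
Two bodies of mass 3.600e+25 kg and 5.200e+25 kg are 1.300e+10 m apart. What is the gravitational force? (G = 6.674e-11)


F = G*m1*m2/r^2 = 6.674e-11 * 3.600e+25 * 5.200e+25 / (1.300e+10)^2 = 6.674e-11 * 1.872e+51 / 1.690e+20 = 7.393e+20

7.393e+20 N


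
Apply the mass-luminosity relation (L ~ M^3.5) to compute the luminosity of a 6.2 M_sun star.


L/L_sun = (M/M_sun)^3.5 = 6.2^3.5 = 593.4319

593.4319 L_sun


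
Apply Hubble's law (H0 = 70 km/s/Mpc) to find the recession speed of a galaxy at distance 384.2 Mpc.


v = H0 * d = 70 * 384.2 = 26894.0

26894.0 km/s


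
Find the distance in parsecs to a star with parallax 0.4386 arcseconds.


d = 1/p = 1/0.4386 = 2.28

2.28 pc


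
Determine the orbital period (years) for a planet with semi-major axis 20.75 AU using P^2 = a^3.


P = a^(3/2) = 20.75^1.5 = 94.5207

94.5207 years


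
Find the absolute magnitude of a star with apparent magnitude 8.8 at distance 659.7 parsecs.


M = m - 5*log10(d) + 5 = 8.8 - 5*log10(659.7) + 5 = -0.2967

-0.2967


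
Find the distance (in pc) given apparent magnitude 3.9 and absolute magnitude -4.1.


d = 10^((m - M + 5)/5) = 10^((3.9 - -4.1 + 5)/5) = 398.1072

398.1072 pc


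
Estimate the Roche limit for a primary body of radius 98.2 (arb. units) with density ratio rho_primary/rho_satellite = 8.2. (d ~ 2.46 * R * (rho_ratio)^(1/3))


d_Roche = 2.46 * 98.2 * 8.2^(1/3) = 487.1371

487.1371


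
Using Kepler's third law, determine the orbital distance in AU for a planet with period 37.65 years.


a = P^(2/3) = 37.65^(2/3) = 11.2334

11.2334 AU


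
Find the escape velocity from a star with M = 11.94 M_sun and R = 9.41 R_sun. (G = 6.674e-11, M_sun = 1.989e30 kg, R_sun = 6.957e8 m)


M = 11.94 * 1.989e30 kg = 2.374866e+31 kg; R = 9.41 * 6.957e8 m = 6.546537e+09 m. v_esc = sqrt(2GM/R) = sqrt(2 * 6.674e-11 * 2.374866e+31 / 6.546537e+09) = 695859.9484

695859.9484 m/s


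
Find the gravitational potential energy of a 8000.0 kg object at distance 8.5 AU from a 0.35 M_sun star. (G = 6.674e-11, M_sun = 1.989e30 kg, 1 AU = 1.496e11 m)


M = 0.35 * 1.989e30 kg = 6.9615e+29 kg; r = 8.5 AU * 1.496e11 m/AU = 1.2716e+12 m. U = -GM*m/r = -(6.674e-11 * 6.9615e+29 * 8000.0) / 1.2716e+12 = -2.923e+11

-2.923e+11 J


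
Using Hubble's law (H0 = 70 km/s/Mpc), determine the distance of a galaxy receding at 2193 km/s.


d = v / H0 = 2193 / 70 = 31.3286

31.3286 Mpc


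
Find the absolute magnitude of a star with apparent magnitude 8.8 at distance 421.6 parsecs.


M = m - 5*log10(d) + 5 = 8.8 - 5*log10(421.6) + 5 = 0.6755

0.6755


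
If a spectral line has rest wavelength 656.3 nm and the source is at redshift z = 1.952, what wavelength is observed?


lam_obs = lam_emit * (1 + z) = 656.3 * (1 + 1.952) = 1937.3976

1937.3976 nm


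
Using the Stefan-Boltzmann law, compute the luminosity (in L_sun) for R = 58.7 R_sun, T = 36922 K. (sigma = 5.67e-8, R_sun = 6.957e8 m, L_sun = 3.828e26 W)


R = 58.7 * 6.957e8 m = 4.083759e+10 m. L = 4*pi*R^2*sigma*T^4 = 4*pi*(4.083759e+10)^2 * 5.67e-8 * 36922^4 = 2.208279313e+33 W. L/L_sun = 2.208279313e+33 / 3.828e26 = 5.769e+06

5.769e+06 L_sun


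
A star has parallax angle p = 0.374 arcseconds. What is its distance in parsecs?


d = 1/p = 1/0.374 = 2.6738

2.6738 pc


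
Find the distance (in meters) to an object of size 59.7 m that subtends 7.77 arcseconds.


D = size / theta_rad, theta_rad = 7.77 * pi/(180*3600) = 3.767e-05, D = 1.585e+06

1.585e+06 m


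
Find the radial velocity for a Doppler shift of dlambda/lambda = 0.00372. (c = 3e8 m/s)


v = (dlambda/lambda) * c = 0.00372 * 3e8 = 1.116e+06

1.116e+06 m/s


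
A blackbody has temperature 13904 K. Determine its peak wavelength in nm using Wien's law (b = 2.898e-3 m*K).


lam_max = b / T = 2.898e-3 / 13904 = 2.084e-07 m = 208.4292 nm

208.4292 nm


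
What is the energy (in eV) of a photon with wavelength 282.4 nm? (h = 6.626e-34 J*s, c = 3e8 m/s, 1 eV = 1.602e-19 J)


E = hc/lambda = 6.626e-34 * 3e8 / 2.824e-07 = 7.039e-19 J = 4.3939 eV

4.3939 eV


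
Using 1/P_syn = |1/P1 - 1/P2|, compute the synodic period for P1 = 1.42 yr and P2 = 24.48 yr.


1/P_syn = |1/P1 - 1/P2| = |1/1.42 - 1/24.48| => P_syn = 1.5074

1.5074 years


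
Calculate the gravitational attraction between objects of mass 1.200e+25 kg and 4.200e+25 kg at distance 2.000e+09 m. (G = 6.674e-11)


F = G*m1*m2/r^2 = 6.674e-11 * 1.200e+25 * 4.200e+25 / (2.000e+09)^2 = 6.674e-11 * 5.040e+50 / 4.000e+18 = 8.409e+21

8.409e+21 N


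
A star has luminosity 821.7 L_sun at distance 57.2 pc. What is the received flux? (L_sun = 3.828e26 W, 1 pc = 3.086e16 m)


F = L / (4*pi*d^2) = 3.145e+29 / (4*pi*(1.765e+18)^2) = 8.033e-09

8.033e-09 W/m^2


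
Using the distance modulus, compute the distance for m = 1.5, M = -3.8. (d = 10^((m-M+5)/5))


d = 10^((m - M + 5)/5) = 10^((1.5 - -3.8 + 5)/5) = 114.8154

114.8154 pc


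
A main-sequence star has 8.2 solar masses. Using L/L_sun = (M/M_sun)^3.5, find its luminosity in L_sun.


L/L_sun = (M/M_sun)^3.5 = 8.2^3.5 = 1578.8777

1578.8777 L_sun


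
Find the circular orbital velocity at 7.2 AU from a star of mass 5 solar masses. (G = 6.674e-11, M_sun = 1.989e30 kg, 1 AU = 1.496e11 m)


v = sqrt(GM/r) = sqrt(6.674e-11 * 9.945e+30 / 1.077e+12) = 24823.5249

24823.5249 m/s


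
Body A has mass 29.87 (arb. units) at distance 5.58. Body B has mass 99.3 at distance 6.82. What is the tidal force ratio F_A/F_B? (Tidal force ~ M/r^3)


Ratio = (M1/r1^3) / (M2/r2^3) = (29.87/5.58^3) / (99.3/6.82^3) = 0.5492

0.5492


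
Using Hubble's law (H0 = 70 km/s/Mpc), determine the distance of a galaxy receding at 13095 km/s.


d = v / H0 = 13095 / 70 = 187.0714

187.0714 Mpc


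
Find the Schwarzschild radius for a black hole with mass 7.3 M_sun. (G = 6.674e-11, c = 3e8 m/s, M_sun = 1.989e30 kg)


M = 7.3 * 1.989e30 kg = 1.45197e+31 kg. rs = 2GM/c^2 = 2 * 6.674e-11 * 1.45197e+31 / (3e8)^2 = 21534.3284

21534.3284 m


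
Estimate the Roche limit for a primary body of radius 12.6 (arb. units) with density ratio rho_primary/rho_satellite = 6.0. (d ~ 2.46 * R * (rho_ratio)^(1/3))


d_Roche = 2.46 * 12.6 * 6.0^(1/3) = 56.3235

56.3235


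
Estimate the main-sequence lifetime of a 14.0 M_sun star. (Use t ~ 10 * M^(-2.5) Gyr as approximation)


t = 10 * M^(-2.5) = 10 * 14.0^(-2.5) = 0.0136

0.0136 Gyr


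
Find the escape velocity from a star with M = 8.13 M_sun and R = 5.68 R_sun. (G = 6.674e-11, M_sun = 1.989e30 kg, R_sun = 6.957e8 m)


M = 8.13 * 1.989e30 kg = 1.617057e+31 kg; R = 5.68 * 6.957e8 m = 3.951576e+09 m. v_esc = sqrt(2GM/R) = sqrt(2 * 6.674e-11 * 1.617057e+31 / 3.951576e+09) = 739070.0338

739070.0338 m/s


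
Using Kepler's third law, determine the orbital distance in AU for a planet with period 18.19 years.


a = P^(2/3) = 18.19^(2/3) = 6.9165

6.9165 AU


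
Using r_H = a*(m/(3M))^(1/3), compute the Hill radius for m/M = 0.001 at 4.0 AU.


r_H = a * (m/3M)^(1/3) = 4.0 * (0.001/3)^(1/3) = 0.2773

0.2773 AU


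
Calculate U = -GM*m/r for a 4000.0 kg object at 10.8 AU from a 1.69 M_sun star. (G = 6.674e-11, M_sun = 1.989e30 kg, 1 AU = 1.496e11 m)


M = 1.69 * 1.989e30 kg = 3.36141e+30 kg; r = 10.8 AU * 1.496e11 m/AU = 1.61568e+12 m. U = -GM*m/r = -(6.674e-11 * 3.36141e+30 * 4000.0) / 1.61568e+12 = -5.554e+11

-5.554e+11 J


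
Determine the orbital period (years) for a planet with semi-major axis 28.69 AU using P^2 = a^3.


P = a^(3/2) = 28.69^1.5 = 153.6724

153.6724 years


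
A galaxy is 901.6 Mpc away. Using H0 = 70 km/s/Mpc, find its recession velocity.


v = H0 * d = 70 * 901.6 = 63112.0

63112.0 km/s


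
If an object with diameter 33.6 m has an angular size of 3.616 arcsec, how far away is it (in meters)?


D = size / theta_rad, theta_rad = 3.616 * pi/(180*3600) = 1.753e-05, D = 1.917e+06

1.917e+06 m


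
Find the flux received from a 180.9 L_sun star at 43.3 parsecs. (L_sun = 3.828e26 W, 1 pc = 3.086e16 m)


F = L / (4*pi*d^2) = 6.925e+28 / (4*pi*(1.336e+18)^2) = 3.086e-09

3.086e-09 W/m^2


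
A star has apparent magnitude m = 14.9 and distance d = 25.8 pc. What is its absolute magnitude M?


M = m - 5*log10(d) + 5 = 14.9 - 5*log10(25.8) + 5 = 12.8419

12.8419


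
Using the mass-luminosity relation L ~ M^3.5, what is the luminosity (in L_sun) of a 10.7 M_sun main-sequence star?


L/L_sun = (M/M_sun)^3.5 = 10.7^3.5 = 4007.2203

4007.2203 L_sun


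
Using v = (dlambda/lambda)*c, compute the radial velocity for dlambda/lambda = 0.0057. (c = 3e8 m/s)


v = (dlambda/lambda) * c = 0.0057 * 3e8 = 1.710e+06

1.710e+06 m/s


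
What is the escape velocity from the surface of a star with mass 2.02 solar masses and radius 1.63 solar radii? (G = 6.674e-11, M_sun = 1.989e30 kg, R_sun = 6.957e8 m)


M = 2.02 * 1.989e30 kg = 4.01778e+30 kg; R = 1.63 * 6.957e8 m = 1.133991e+09 m. v_esc = sqrt(2GM/R) = sqrt(2 * 6.674e-11 * 4.01778e+30 / 1.133991e+09) = 687695.7991

687695.7991 m/s


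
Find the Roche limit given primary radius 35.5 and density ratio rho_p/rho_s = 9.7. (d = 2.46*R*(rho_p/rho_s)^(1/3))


d_Roche = 2.46 * 35.5 * 9.7^(1/3) = 186.2462

186.2462


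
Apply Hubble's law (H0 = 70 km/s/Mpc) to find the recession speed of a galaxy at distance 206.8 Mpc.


v = H0 * d = 70 * 206.8 = 14476.0

14476.0 km/s


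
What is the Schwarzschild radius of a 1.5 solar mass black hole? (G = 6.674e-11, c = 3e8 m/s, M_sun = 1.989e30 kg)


M = 1.5 * 1.989e30 kg = 2.9835e+30 kg. rs = 2GM/c^2 = 2 * 6.674e-11 * 2.9835e+30 / (3e8)^2 = 4424.862

4424.862 m


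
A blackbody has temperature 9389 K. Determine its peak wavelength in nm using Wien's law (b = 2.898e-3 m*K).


lam_max = b / T = 2.898e-3 / 9389 = 3.087e-07 m = 308.6591 nm

308.6591 nm


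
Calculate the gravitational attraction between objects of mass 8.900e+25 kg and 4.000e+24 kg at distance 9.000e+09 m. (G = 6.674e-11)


F = G*m1*m2/r^2 = 6.674e-11 * 8.900e+25 * 4.000e+24 / (9.000e+09)^2 = 6.674e-11 * 3.560e+50 / 8.100e+19 = 2.933e+20

2.933e+20 N


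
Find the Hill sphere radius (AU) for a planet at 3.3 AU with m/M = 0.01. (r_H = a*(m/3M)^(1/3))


r_H = a * (m/3M)^(1/3) = 3.3 * (0.01/3)^(1/3) = 0.493

0.493 AU


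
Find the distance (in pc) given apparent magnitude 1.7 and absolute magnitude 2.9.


d = 10^((m - M + 5)/5) = 10^((1.7 - 2.9 + 5)/5) = 5.7544

5.7544 pc


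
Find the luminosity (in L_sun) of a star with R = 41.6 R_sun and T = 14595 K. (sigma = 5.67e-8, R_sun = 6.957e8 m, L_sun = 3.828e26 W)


R = 41.6 * 6.957e8 m = 2.894112e+10 m. L = 4*pi*R^2*sigma*T^4 = 4*pi*(2.894112e+10)^2 * 5.67e-8 * 14595^4 = 2.707945928e+31 W. L/L_sun = 2.707945928e+31 / 3.828e26 = 70740.4892

70740.4892 L_sun


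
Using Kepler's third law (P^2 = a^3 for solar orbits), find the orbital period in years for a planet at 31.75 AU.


P = a^(3/2) = 31.75^1.5 = 178.9022

178.9022 years


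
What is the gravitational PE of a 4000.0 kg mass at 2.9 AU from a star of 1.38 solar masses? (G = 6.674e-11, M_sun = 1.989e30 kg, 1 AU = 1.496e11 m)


M = 1.38 * 1.989e30 kg = 2.74482e+30 kg; r = 2.9 AU * 1.496e11 m/AU = 4.3384e+11 m. U = -GM*m/r = -(6.674e-11 * 2.74482e+30 * 4000.0) / 4.3384e+11 = -1.689e+12

-1.689e+12 J


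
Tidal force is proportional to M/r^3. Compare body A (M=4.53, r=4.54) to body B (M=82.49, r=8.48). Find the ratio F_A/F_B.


Ratio = (M1/r1^3) / (M2/r2^3) = (4.53/4.54^3) / (82.49/8.48^3) = 0.3579

0.3579


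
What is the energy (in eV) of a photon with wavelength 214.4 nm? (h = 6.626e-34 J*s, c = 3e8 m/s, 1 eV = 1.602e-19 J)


E = hc/lambda = 6.626e-34 * 3e8 / 2.144e-07 = 9.271e-19 J = 5.7874 eV

5.7874 eV


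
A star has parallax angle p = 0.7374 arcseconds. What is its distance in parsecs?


d = 1/p = 1/0.7374 = 1.3561

1.3561 pc


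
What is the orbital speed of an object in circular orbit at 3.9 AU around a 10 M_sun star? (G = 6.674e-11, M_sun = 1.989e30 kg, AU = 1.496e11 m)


v = sqrt(GM/r) = sqrt(6.674e-11 * 1.989e+31 / 5.834e+11) = 47699.3425

47699.3425 m/s


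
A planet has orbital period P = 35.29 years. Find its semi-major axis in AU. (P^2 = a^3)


a = P^(2/3) = 35.29^(2/3) = 10.7589

10.7589 AU


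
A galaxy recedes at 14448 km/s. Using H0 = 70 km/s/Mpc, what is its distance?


d = v / H0 = 14448 / 70 = 206.4

206.4 Mpc


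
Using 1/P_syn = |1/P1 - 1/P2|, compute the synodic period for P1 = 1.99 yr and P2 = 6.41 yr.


1/P_syn = |1/P1 - 1/P2| = |1/1.99 - 1/6.41| => P_syn = 2.886

2.886 years


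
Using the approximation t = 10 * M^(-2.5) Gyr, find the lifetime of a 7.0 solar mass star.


t = 10 * M^(-2.5) = 10 * 7.0^(-2.5) = 0.0771

0.0771 Gyr


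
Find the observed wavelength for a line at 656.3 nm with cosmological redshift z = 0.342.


lam_obs = lam_emit * (1 + z) = 656.3 * (1 + 0.342) = 880.7546

880.7546 nm


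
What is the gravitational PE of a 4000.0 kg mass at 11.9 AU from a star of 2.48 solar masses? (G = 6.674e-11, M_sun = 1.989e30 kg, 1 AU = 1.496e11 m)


M = 2.48 * 1.989e30 kg = 4.93272e+30 kg; r = 11.9 AU * 1.496e11 m/AU = 1.78024e+12 m. U = -GM*m/r = -(6.674e-11 * 4.93272e+30 * 4000.0) / 1.78024e+12 = -7.397e+11

-7.397e+11 J


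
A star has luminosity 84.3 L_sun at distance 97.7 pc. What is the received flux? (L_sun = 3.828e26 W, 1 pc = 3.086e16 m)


F = L / (4*pi*d^2) = 3.227e+28 / (4*pi*(3.015e+18)^2) = 2.825e-10

2.825e-10 W/m^2


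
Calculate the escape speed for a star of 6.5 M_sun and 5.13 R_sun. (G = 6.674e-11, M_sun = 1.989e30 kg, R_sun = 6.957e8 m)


M = 6.5 * 1.989e30 kg = 1.29285e+31 kg; R = 5.13 * 6.957e8 m = 3.568941e+09 m. v_esc = sqrt(2GM/R) = sqrt(2 * 6.674e-11 * 1.29285e+31 / 3.568941e+09) = 695364.4511

695364.4511 m/s


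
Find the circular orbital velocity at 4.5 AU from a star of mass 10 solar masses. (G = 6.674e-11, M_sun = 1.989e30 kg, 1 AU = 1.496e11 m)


v = sqrt(GM/r) = sqrt(6.674e-11 * 1.989e+31 / 6.732e+11) = 44405.6712

44405.6712 m/s


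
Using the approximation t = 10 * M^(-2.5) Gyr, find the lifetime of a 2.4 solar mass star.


t = 10 * M^(-2.5) = 10 * 2.4^(-2.5) = 1.1207

1.1207 Gyr


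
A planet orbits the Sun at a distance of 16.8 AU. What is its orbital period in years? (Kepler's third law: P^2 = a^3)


P = a^(3/2) = 16.8^1.5 = 68.8595

68.8595 years


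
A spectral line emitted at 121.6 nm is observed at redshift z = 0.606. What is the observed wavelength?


lam_obs = lam_emit * (1 + z) = 121.6 * (1 + 0.606) = 195.2896

195.2896 nm


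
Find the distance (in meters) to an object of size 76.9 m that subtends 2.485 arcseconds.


D = size / theta_rad, theta_rad = 2.485 * pi/(180*3600) = 1.205e-05, D = 6.383e+06

6.383e+06 m


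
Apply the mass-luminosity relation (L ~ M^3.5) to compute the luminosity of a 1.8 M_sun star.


L/L_sun = (M/M_sun)^3.5 = 1.8^3.5 = 7.8244

7.8244 L_sun


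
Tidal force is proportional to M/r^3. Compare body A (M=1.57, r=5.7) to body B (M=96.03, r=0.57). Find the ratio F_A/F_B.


Ratio = (M1/r1^3) / (M2/r2^3) = (1.57/5.7^3) / (96.03/0.57^3) = 1.635e-05

1.635e-05


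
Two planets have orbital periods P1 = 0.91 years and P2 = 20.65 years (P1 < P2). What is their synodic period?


1/P_syn = |1/P1 - 1/P2| = |1/0.91 - 1/20.65| => P_syn = 0.952

0.952 years


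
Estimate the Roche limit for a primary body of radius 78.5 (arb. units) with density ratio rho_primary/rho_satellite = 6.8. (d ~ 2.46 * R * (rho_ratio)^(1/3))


d_Roche = 2.46 * 78.5 * 6.8^(1/3) = 365.8539

365.8539


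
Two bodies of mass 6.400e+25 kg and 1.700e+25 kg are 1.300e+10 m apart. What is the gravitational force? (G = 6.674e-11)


F = G*m1*m2/r^2 = 6.674e-11 * 6.400e+25 * 1.700e+25 / (1.300e+10)^2 = 6.674e-11 * 1.088e+51 / 1.690e+20 = 4.297e+20

4.297e+20 N


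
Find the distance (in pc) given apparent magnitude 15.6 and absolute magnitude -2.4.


d = 10^((m - M + 5)/5) = 10^((15.6 - -2.4 + 5)/5) = 39810.7171

39810.7171 pc


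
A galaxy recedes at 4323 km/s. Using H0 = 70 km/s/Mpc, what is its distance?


d = v / H0 = 4323 / 70 = 61.7571

61.7571 Mpc


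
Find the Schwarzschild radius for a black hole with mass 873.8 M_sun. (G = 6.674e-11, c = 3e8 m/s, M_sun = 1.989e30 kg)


M = 873.8 * 1.989e30 kg = 1.7379882e+33 kg. rs = 2GM/c^2 = 2 * 6.674e-11 * 1.7379882e+33 / (3e8)^2 = 2.578e+06

2.578e+06 m


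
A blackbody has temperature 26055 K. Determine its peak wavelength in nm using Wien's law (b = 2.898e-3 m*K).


lam_max = b / T = 2.898e-3 / 26055 = 1.112e-07 m = 111.2263 nm

111.2263 nm


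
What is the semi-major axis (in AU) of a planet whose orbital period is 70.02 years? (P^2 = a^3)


a = P^(2/3) = 70.02^(2/3) = 16.9882

16.9882 AU


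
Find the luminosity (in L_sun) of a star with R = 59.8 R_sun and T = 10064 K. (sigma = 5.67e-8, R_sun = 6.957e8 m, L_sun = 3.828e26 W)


R = 59.8 * 6.957e8 m = 4.160286e+10 m. L = 4*pi*R^2*sigma*T^4 = 4*pi*(4.160286e+10)^2 * 5.67e-8 * 10064^4 = 1.265091128e+31 W. L/L_sun = 1.265091128e+31 / 3.828e26 = 33048.3576

33048.3576 L_sun


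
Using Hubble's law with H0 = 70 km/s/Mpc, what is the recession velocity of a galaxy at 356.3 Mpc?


v = H0 * d = 70 * 356.3 = 24941.0

24941.0 km/s


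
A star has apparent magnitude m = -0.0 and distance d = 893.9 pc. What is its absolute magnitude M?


M = m - 5*log10(d) + 5 = -0.0 - 5*log10(893.9) + 5 = -9.7564

-9.7564


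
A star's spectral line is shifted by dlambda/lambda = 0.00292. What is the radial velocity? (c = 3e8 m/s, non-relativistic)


v = (dlambda/lambda) * c = 0.00292 * 3e8 = 876000.0

876000.0 m/s


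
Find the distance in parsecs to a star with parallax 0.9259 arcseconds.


d = 1/p = 1/0.9259 = 1.08

1.08 pc


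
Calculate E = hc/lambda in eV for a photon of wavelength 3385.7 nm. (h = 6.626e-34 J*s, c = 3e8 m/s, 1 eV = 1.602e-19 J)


E = hc/lambda = 6.626e-34 * 3e8 / 3.386e-06 = 5.871e-20 J = 0.3665 eV

0.3665 eV


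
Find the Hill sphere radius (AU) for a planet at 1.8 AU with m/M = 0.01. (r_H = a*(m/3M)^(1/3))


r_H = a * (m/3M)^(1/3) = 1.8 * (0.01/3)^(1/3) = 0.2689

0.2689 AU


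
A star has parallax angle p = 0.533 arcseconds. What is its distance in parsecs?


d = 1/p = 1/0.533 = 1.8762

1.8762 pc


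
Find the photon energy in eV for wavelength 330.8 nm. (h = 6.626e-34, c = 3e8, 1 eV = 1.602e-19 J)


E = hc/lambda = 6.626e-34 * 3e8 / 3.308e-07 = 6.009e-19 J = 3.751 eV

3.751 eV


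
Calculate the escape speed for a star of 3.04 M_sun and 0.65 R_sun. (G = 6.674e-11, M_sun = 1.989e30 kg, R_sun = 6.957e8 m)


M = 3.04 * 1.989e30 kg = 6.04656e+30 kg; R = 0.65 * 6.957e8 m = 4.52205e+08 m. v_esc = sqrt(2GM/R) = sqrt(2 * 6.674e-11 * 6.04656e+30 / 4.52205e+08) = 1.336e+06

1.336e+06 m/s


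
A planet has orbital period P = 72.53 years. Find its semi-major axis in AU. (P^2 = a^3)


a = P^(2/3) = 72.53^(2/3) = 17.3918

17.3918 AU


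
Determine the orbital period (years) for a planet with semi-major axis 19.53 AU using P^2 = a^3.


P = a^(3/2) = 19.53^1.5 = 86.3085

86.3085 years


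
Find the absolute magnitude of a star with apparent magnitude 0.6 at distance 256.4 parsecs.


M = m - 5*log10(d) + 5 = 0.6 - 5*log10(256.4) + 5 = -6.4446

-6.4446


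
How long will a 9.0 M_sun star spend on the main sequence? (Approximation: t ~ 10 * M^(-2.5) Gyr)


t = 10 * M^(-2.5) = 10 * 9.0^(-2.5) = 0.0412

0.0412 Gyr


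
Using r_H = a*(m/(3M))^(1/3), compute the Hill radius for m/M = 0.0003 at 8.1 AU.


r_H = a * (m/3M)^(1/3) = 8.1 * (0.0003/3)^(1/3) = 0.376

0.376 AU


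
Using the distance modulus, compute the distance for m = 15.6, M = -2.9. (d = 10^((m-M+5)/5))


d = 10^((m - M + 5)/5) = 10^((15.6 - -2.9 + 5)/5) = 50118.7234

50118.7234 pc


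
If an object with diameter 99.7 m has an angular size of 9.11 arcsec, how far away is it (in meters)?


D = size / theta_rad, theta_rad = 9.11 * pi/(180*3600) = 4.417e-05, D = 2.257e+06

2.257e+06 m


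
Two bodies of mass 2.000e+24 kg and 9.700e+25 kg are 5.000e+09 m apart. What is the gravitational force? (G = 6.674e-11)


F = G*m1*m2/r^2 = 6.674e-11 * 2.000e+24 * 9.700e+25 / (5.000e+09)^2 = 6.674e-11 * 1.940e+50 / 2.500e+19 = 5.179e+20

5.179e+20 N


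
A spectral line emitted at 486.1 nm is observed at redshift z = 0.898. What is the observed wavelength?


lam_obs = lam_emit * (1 + z) = 486.1 * (1 + 0.898) = 922.6178

922.6178 nm


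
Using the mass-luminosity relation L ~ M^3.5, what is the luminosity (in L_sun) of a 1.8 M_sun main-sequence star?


L/L_sun = (M/M_sun)^3.5 = 1.8^3.5 = 7.8244

7.8244 L_sun


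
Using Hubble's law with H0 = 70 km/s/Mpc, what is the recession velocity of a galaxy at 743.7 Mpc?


v = H0 * d = 70 * 743.7 = 52059.0

52059.0 km/s


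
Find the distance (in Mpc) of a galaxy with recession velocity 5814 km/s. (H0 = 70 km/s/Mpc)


d = v / H0 = 5814 / 70 = 83.0571

83.0571 Mpc


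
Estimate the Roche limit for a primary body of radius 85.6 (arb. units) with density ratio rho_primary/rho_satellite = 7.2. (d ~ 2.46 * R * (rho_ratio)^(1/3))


d_Roche = 2.46 * 85.6 * 7.2^(1/3) = 406.6178

406.6178


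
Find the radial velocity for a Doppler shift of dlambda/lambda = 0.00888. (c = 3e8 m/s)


v = (dlambda/lambda) * c = 0.00888 * 3e8 = 2.664e+06

2.664e+06 m/s


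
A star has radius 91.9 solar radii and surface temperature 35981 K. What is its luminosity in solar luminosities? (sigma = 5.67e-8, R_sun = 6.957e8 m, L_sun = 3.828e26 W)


R = 91.9 * 6.957e8 m = 6.393483e+10 m. L = 4*pi*R^2*sigma*T^4 = 4*pi*(6.393483e+10)^2 * 5.67e-8 * 35981^4 = 4.881585154e+33 W. L/L_sun = 4.881585154e+33 / 3.828e26 = 1.275e+07

1.275e+07 L_sun


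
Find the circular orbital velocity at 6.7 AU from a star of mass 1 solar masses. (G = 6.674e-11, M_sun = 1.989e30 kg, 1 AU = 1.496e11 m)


v = sqrt(GM/r) = sqrt(6.674e-11 * 1.989e+30 / 1.002e+12) = 11508.1972

11508.1972 m/s


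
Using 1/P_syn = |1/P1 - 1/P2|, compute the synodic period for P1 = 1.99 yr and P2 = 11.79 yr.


1/P_syn = |1/P1 - 1/P2| = |1/1.99 - 1/11.79| => P_syn = 2.3941

2.3941 years


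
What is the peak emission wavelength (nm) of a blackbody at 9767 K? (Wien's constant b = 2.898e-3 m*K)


lam_max = b / T = 2.898e-3 / 9767 = 2.967e-07 m = 296.7134 nm

296.7134 nm


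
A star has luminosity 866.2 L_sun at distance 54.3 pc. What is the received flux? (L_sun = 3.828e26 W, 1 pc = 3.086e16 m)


F = L / (4*pi*d^2) = 3.316e+29 / (4*pi*(1.676e+18)^2) = 9.397e-09

9.397e-09 W/m^2


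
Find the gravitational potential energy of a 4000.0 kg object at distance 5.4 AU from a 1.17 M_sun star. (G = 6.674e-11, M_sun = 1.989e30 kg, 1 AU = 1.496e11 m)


M = 1.17 * 1.989e30 kg = 2.32713e+30 kg; r = 5.4 AU * 1.496e11 m/AU = 8.0784e+11 m. U = -GM*m/r = -(6.674e-11 * 2.32713e+30 * 4000.0) / 8.0784e+11 = -7.690e+11

-7.690e+11 J


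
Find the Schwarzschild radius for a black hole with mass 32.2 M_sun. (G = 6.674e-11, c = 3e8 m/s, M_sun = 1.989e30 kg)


M = 32.2 * 1.989e30 kg = 6.40458e+31 kg. rs = 2GM/c^2 = 2 * 6.674e-11 * 6.40458e+31 / (3e8)^2 = 94987.0376

94987.0376 m


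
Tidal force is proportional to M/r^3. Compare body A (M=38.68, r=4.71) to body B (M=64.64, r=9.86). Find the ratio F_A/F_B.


Ratio = (M1/r1^3) / (M2/r2^3) = (38.68/4.71^3) / (64.64/9.86^3) = 5.4898

5.4898


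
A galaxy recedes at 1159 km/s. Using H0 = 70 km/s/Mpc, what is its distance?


d = v / H0 = 1159 / 70 = 16.5571

16.5571 Mpc


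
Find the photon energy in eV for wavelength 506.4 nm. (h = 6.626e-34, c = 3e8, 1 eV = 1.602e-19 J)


E = hc/lambda = 6.626e-34 * 3e8 / 5.064e-07 = 3.925e-19 J = 2.4503 eV

2.4503 eV


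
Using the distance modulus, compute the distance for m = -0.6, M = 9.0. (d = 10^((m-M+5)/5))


d = 10^((m - M + 5)/5) = 10^((-0.6 - 9.0 + 5)/5) = 0.1202

0.1202 pc


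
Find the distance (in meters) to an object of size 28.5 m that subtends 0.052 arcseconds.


D = size / theta_rad, theta_rad = 0.052 * pi/(180*3600) = 2.521e-07, D = 1.130e+08

1.130e+08 m


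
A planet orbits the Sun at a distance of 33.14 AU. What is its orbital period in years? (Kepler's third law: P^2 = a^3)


P = a^(3/2) = 33.14^1.5 = 190.7782

190.7782 years


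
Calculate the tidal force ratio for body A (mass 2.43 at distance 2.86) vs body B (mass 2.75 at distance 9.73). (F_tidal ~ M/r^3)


Ratio = (M1/r1^3) / (M2/r2^3) = (2.43/2.86^3) / (2.75/9.73^3) = 34.7948

34.7948


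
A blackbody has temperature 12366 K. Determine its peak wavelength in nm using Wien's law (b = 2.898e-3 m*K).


lam_max = b / T = 2.898e-3 / 12366 = 2.344e-07 m = 234.3523 nm

234.3523 nm


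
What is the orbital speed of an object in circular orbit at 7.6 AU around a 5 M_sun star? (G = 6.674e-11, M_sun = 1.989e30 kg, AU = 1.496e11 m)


v = sqrt(GM/r) = sqrt(6.674e-11 * 9.945e+30 / 1.137e+12) = 24161.4449

24161.4449 m/s


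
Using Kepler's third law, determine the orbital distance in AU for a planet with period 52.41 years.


a = P^(2/3) = 52.41^(2/3) = 14.0048

14.0048 AU


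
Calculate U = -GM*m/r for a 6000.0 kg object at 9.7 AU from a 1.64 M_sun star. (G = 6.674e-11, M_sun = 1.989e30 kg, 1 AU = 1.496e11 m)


M = 1.64 * 1.989e30 kg = 3.26196e+30 kg; r = 9.7 AU * 1.496e11 m/AU = 1.45112e+12 m. U = -GM*m/r = -(6.674e-11 * 3.26196e+30 * 6000.0) / 1.45112e+12 = -9.001e+11

-9.001e+11 J


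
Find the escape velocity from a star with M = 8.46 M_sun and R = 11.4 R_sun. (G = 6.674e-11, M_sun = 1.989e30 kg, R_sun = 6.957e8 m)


M = 8.46 * 1.989e30 kg = 1.682694e+31 kg; R = 11.4 * 6.957e8 m = 7.93098e+09 m. v_esc = sqrt(2GM/R) = sqrt(2 * 6.674e-11 * 1.682694e+31 / 7.93098e+09) = 532166.1478

532166.1478 m/s


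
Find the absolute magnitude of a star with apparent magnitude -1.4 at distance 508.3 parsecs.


M = m - 5*log10(d) + 5 = -1.4 - 5*log10(508.3) + 5 = -9.9306

-9.9306


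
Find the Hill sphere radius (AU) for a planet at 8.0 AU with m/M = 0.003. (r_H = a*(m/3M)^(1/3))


r_H = a * (m/3M)^(1/3) = 8.0 * (0.003/3)^(1/3) = 0.8

0.8 AU


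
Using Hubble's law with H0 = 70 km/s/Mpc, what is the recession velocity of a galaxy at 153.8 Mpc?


v = H0 * d = 70 * 153.8 = 10766.0

10766.0 km/s


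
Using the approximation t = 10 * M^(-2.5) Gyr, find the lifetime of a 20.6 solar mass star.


t = 10 * M^(-2.5) = 10 * 20.6^(-2.5) = 0.0052

0.0052 Gyr


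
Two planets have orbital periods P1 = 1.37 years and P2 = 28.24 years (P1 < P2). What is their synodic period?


1/P_syn = |1/P1 - 1/P2| = |1/1.37 - 1/28.24| => P_syn = 1.4399

1.4399 years


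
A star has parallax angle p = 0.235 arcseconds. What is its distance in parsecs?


d = 1/p = 1/0.235 = 4.2553

4.2553 pc


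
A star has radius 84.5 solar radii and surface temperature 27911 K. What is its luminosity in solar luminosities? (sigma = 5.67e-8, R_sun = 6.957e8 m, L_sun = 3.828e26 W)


R = 84.5 * 6.957e8 m = 5.878665e+10 m. L = 4*pi*R^2*sigma*T^4 = 4*pi*(5.878665e+10)^2 * 5.67e-8 * 27911^4 = 1.494348646e+33 W. L/L_sun = 1.494348646e+33 / 3.828e26 = 3.904e+06

3.904e+06 L_sun


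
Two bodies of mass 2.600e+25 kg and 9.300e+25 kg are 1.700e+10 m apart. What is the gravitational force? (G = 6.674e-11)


F = G*m1*m2/r^2 = 6.674e-11 * 2.600e+25 * 9.300e+25 / (1.700e+10)^2 = 6.674e-11 * 2.418e+51 / 2.890e+20 = 5.584e+20

5.584e+20 N


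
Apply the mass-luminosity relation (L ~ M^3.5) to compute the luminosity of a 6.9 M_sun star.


L/L_sun = (M/M_sun)^3.5 = 6.9^3.5 = 862.9225

862.9225 L_sun


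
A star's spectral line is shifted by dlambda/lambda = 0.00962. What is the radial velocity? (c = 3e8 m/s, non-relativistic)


v = (dlambda/lambda) * c = 0.00962 * 3e8 = 2.886e+06

2.886e+06 m/s


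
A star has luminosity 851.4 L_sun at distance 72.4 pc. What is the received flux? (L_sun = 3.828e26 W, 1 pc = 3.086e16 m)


F = L / (4*pi*d^2) = 3.259e+29 / (4*pi*(2.234e+18)^2) = 5.195e-09

5.195e-09 W/m^2


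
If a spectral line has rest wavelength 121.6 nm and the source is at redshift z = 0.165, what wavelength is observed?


lam_obs = lam_emit * (1 + z) = 121.6 * (1 + 0.165) = 141.664

141.664 nm


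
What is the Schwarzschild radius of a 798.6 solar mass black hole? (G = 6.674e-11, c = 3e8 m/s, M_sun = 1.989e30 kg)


M = 798.6 * 1.989e30 kg = 1.5884154e+33 kg. rs = 2GM/c^2 = 2 * 6.674e-11 * 1.5884154e+33 / (3e8)^2 = 2.356e+06

2.356e+06 m


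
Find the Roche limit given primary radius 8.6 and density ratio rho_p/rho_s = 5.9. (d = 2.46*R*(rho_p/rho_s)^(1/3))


d_Roche = 2.46 * 8.6 * 5.9^(1/3) = 38.2282

38.2282


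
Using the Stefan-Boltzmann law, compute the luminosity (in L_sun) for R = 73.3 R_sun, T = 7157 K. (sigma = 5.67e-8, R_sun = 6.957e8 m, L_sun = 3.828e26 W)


R = 73.3 * 6.957e8 m = 5.099481e+10 m. L = 4*pi*R^2*sigma*T^4 = 4*pi*(5.099481e+10)^2 * 5.67e-8 * 7157^4 = 4.861484974e+30 W. L/L_sun = 4.861484974e+30 / 3.828e26 = 12699.804

12699.804 L_sun


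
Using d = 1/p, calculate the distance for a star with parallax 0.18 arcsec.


d = 1/p = 1/0.18 = 5.5556

5.5556 pc


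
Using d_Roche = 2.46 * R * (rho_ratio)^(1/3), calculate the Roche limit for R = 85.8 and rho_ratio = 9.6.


d_Roche = 2.46 * 85.8 * 9.6^(1/3) = 448.5864

448.5864


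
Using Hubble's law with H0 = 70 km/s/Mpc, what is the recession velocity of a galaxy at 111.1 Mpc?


v = H0 * d = 70 * 111.1 = 7777.0

7777.0 km/s


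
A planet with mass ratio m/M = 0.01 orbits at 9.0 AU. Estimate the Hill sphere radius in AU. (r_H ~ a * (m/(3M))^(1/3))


r_H = a * (m/3M)^(1/3) = 9.0 * (0.01/3)^(1/3) = 1.3444

1.3444 AU


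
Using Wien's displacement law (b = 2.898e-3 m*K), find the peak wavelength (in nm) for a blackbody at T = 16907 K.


lam_max = b / T = 2.898e-3 / 16907 = 1.714e-07 m = 171.4083 nm

171.4083 nm


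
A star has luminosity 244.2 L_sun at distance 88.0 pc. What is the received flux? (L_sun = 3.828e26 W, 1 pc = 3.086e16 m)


F = L / (4*pi*d^2) = 9.348e+28 / (4*pi*(2.716e+18)^2) = 1.009e-09

1.009e-09 W/m^2


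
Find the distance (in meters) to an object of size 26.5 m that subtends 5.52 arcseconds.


D = size / theta_rad, theta_rad = 5.52 * pi/(180*3600) = 2.676e-05, D = 990220.5372

990220.5372 m


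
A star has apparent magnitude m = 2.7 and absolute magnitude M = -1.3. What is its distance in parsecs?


d = 10^((m - M + 5)/5) = 10^((2.7 - -1.3 + 5)/5) = 63.0957

63.0957 pc


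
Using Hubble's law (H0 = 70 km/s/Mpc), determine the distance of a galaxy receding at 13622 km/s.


d = v / H0 = 13622 / 70 = 194.6

194.6 Mpc


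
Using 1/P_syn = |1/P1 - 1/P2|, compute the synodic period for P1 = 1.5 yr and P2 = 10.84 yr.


1/P_syn = |1/P1 - 1/P2| = |1/1.5 - 1/10.84| => P_syn = 1.7409

1.7409 years


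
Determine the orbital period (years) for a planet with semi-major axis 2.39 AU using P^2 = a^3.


P = a^(3/2) = 2.39^1.5 = 3.6949

3.6949 years


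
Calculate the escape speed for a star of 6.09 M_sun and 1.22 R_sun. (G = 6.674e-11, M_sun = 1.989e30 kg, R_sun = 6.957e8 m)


M = 6.09 * 1.989e30 kg = 1.211301e+31 kg; R = 1.22 * 6.957e8 m = 8.48754e+08 m. v_esc = sqrt(2GM/R) = sqrt(2 * 6.674e-11 * 1.211301e+31 / 8.48754e+08) = 1.380e+06

1.380e+06 m/s


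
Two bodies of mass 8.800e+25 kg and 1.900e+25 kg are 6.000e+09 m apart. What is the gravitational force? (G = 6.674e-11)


F = G*m1*m2/r^2 = 6.674e-11 * 8.800e+25 * 1.900e+25 / (6.000e+09)^2 = 6.674e-11 * 1.672e+51 / 3.600e+19 = 3.100e+21

3.100e+21 N


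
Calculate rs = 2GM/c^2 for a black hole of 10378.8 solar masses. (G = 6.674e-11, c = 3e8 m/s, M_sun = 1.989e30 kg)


M = 10378.8 * 1.989e30 kg = 2.06434332e+34 kg. rs = 2GM/c^2 = 2 * 6.674e-11 * 2.06434332e+34 / (3e8)^2 = 3.062e+07

3.062e+07 m


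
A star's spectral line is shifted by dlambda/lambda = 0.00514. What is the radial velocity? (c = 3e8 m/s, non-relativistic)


v = (dlambda/lambda) * c = 0.00514 * 3e8 = 1.542e+06

1.542e+06 m/s


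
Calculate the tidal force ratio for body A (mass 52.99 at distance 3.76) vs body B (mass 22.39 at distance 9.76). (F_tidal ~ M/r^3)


Ratio = (M1/r1^3) / (M2/r2^3) = (52.99/3.76^3) / (22.39/9.76^3) = 41.3929

41.3929


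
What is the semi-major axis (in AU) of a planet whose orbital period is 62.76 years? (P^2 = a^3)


a = P^(2/3) = 62.76^(2/3) = 15.7927

15.7927 AU


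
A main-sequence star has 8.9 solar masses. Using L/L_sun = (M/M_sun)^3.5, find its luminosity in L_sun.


L/L_sun = (M/M_sun)^3.5 = 8.9^3.5 = 2103.1247

2103.1247 L_sun


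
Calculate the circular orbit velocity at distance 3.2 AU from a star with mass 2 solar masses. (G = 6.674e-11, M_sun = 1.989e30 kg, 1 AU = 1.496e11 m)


v = sqrt(GM/r) = sqrt(6.674e-11 * 3.978e+30 / 4.787e+11) = 23549.6634

23549.6634 m/s


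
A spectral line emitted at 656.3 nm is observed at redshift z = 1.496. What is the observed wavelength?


lam_obs = lam_emit * (1 + z) = 656.3 * (1 + 1.496) = 1638.1248

1638.1248 nm


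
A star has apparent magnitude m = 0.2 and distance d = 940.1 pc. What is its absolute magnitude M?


M = m - 5*log10(d) + 5 = 0.2 - 5*log10(940.1) + 5 = -9.6659

-9.6659


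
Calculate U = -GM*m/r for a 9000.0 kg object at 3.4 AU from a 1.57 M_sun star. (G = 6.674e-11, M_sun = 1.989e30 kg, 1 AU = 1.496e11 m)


M = 1.57 * 1.989e30 kg = 3.12273e+30 kg; r = 3.4 AU * 1.496e11 m/AU = 5.0864e+11 m. U = -GM*m/r = -(6.674e-11 * 3.12273e+30 * 9000.0) / 5.0864e+11 = -3.688e+12

-3.688e+12 J


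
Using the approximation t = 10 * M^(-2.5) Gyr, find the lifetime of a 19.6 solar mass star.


t = 10 * M^(-2.5) = 10 * 19.6^(-2.5) = 0.0059

0.0059 Gyr


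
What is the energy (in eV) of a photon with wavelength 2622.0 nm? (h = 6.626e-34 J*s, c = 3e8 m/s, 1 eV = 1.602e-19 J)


E = hc/lambda = 6.626e-34 * 3e8 / 2.622e-06 = 7.581e-20 J = 0.4732 eV

0.4732 eV


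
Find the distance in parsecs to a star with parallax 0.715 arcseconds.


d = 1/p = 1/0.715 = 1.3986

1.3986 pc


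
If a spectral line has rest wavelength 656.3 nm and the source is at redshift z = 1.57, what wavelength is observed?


lam_obs = lam_emit * (1 + z) = 656.3 * (1 + 1.57) = 1686.691

1686.691 nm


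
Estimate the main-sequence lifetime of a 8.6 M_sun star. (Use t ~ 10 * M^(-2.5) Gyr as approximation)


t = 10 * M^(-2.5) = 10 * 8.6^(-2.5) = 0.0461

0.0461 Gyr
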